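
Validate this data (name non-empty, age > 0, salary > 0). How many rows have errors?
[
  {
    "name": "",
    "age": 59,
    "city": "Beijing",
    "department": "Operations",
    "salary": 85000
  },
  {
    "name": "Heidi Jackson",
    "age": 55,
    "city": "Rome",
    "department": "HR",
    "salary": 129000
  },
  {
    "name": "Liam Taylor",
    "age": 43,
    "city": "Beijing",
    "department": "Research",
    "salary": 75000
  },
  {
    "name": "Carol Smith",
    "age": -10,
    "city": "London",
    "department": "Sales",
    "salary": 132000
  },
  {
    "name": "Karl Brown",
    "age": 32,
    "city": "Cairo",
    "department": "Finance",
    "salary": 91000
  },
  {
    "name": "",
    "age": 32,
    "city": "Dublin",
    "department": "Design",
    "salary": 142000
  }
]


Validating 6 records:
Rules: name non-empty, age > 0, salary > 0

  Row 1 (???): empty name
  Row 2 (Heidi Jackson): OK
  Row 3 (Liam Taylor): OK
  Row 4 (Carol Smith): negative age: -10
  Row 5 (Karl Brown): OK
  Row 6 (???): empty name

Total errors: 3

3 errors


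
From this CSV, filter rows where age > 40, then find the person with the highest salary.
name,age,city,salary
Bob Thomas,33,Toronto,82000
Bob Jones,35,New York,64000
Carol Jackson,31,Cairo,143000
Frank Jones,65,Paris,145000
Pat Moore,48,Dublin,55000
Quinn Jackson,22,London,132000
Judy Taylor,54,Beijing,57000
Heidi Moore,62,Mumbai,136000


Filter: age > 40
Sort by: salary (descending)

Filtered records (4):
  Frank Jones, age 65, salary $145000
  Heidi Moore, age 62, salary $136000
  Judy Taylor, age 54, salary $57000
  Pat Moore, age 48, salary $55000

Highest salary: Frank Jones ($145000)

Frank Jones


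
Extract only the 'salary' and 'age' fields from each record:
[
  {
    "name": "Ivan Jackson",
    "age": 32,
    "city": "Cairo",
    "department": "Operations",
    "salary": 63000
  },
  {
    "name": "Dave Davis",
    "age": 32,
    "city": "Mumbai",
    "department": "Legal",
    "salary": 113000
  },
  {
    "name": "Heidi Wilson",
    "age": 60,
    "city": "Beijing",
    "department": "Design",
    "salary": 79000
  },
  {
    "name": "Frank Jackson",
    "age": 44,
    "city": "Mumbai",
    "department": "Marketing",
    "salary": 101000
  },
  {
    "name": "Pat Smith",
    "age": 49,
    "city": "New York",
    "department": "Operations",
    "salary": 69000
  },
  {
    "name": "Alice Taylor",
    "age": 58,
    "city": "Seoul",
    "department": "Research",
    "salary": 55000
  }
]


Original: 6 records with fields: name, age, city, department, salary
Keep: ['salary', 'age']
Drop: ['name', 'city', 'department']
Result: 6 records, 2 fields each

[
  {
    "salary": 63000,
    "age": 32
  },
  {
    "salary": 113000,
    "age": 32
  },
  {
    "salary": 79000,
    "age": 60
  },
  {
    "salary": 101000,
    "age": 44
  },
  {
    "salary": 69000,
    "age": 49
  },
  {
    "salary": 55000,
    "age": 58
  }
]


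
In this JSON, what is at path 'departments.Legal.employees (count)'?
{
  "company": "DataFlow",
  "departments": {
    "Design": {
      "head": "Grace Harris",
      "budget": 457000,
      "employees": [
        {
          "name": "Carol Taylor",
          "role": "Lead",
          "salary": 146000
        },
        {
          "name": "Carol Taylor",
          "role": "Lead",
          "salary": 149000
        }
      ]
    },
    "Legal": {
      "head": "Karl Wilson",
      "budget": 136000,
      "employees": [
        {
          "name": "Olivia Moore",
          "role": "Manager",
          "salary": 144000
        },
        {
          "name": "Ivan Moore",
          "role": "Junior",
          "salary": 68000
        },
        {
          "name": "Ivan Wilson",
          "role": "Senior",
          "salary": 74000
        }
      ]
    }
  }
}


Path: departments.Legal.employees (count)

Navigate:
  -> departments
  -> Legal
  -> employees (array, length 3)

3


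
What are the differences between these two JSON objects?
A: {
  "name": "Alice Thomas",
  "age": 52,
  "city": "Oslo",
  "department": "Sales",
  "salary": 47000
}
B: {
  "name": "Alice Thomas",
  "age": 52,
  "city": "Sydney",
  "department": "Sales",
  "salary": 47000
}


Comparing each field (in key order):
  name: same
  age: same
  city: DIFFERENT
  department: same
  salary: same
Differences:
  city: Oslo -> Sydney

1 field(s) changed

1 change: city


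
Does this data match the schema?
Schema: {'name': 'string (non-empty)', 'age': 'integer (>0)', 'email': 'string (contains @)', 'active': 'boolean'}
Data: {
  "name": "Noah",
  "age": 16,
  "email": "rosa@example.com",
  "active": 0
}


Validating each field against schema:
  name: OK (non-empty string)
  age: OK (positive integer)
  email: OK (string with @)
  active: FAIL (0 is not a boolean)

Result: INVALID (1 error: active)

INVALID (1 error: active)


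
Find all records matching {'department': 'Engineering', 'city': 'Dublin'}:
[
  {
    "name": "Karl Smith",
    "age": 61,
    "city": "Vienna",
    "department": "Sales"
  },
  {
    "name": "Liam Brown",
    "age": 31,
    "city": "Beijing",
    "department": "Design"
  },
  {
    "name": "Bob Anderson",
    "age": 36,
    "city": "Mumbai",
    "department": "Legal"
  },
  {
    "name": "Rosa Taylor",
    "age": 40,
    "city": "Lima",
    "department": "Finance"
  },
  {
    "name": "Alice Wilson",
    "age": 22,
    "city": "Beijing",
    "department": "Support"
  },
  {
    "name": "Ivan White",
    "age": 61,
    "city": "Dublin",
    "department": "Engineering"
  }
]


Search criteria: {'department': 'Engineering', 'city': 'Dublin'}

Checking 6 records:
  Karl Smith: {department: Sales, city: Vienna}
  Liam Brown: {department: Design, city: Beijing}
  Bob Anderson: {department: Legal, city: Mumbai}
  Rosa Taylor: {department: Finance, city: Lima}
  Alice Wilson: {department: Support, city: Beijing}
  Ivan White: {department: Engineering, city: Dublin} <-- MATCH

Matches: ["Ivan White"]

["Ivan White"]


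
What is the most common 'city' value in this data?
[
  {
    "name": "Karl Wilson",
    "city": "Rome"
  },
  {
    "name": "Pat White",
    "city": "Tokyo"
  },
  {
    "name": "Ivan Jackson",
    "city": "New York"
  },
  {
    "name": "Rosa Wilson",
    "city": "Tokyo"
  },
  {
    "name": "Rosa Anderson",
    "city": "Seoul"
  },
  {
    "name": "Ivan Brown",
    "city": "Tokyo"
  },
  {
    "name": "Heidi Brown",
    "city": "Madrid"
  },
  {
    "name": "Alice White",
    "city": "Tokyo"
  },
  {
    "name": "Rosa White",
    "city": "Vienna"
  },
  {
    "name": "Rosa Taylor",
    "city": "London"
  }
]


Counting 'city' values across 10 records:

  Tokyo: 4 ####
  Rome: 1 #
  New York: 1 #
  Seoul: 1 #
  Madrid: 1 #
  Vienna: 1 #
  London: 1 #

Most common: Tokyo (4 times)

Tokyo (4 times)


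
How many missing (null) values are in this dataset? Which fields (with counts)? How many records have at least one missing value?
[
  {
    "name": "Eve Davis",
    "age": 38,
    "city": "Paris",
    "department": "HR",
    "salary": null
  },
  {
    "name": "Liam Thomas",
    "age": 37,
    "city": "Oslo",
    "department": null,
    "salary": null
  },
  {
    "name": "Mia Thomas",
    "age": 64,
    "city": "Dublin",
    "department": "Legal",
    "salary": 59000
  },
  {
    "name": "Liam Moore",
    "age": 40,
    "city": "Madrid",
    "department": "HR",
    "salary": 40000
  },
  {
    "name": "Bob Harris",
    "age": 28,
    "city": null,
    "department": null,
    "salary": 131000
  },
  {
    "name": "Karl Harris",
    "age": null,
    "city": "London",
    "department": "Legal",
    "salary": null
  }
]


Checking for missing (null) values in 6 records:

  Eve Davis: salary
  Liam Thomas: department, salary
  Mia Thomas: complete
  Liam Moore: complete
  Bob Harris: city, department
  Karl Harris: age, salary

Per field:
  name: 0 missing
  age: 1 missing
  city: 1 missing
  department: 2 missing
  salary: 3 missing

Total missing values: 7
Records with any missing: 4

7 missing values (age: 1, city: 1, department: 2, salary: 3); 4 incomplete records


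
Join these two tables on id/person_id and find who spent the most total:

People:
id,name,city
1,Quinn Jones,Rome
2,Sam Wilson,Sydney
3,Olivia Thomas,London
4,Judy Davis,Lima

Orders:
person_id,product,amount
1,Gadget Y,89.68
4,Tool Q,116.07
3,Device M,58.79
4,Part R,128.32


Join on: people.id = orders.person_id

Joined rows:
  Quinn Jones (Rome) bought Gadget Y for $89.68
  Judy Davis (Lima) bought Tool Q for $116.07
  Olivia Thomas (London) bought Device M for $58.79
  Judy Davis (Lima) bought Part R for $128.32

Total per person:
  Judy Davis: $244.39
  Quinn Jones: $89.68
  Olivia Thomas: $58.79

Top spender: Judy Davis ($244.39)

Judy Davis ($244.39)


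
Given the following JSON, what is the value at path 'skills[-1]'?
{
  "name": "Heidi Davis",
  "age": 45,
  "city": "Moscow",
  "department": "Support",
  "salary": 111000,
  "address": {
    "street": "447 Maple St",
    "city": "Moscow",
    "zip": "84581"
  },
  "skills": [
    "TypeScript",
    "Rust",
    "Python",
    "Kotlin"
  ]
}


Query: skills[-1]
Path: skills -> last element
Value: Kotlin

Kotlin


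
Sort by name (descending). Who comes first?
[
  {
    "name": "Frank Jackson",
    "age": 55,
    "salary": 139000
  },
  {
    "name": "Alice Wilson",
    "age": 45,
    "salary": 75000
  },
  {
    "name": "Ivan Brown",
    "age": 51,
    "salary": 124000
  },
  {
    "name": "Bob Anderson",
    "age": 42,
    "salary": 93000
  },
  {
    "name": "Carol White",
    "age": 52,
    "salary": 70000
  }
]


Sort by: name (descending)

Sorted order:
  1. Ivan Brown (name = Ivan Brown)
  2. Frank Jackson (name = Frank Jackson)
  3. Carol White (name = Carol White)
  4. Bob Anderson (name = Bob Anderson)
  5. Alice Wilson (name = Alice Wilson)

First: Ivan Brown

Ivan Brown


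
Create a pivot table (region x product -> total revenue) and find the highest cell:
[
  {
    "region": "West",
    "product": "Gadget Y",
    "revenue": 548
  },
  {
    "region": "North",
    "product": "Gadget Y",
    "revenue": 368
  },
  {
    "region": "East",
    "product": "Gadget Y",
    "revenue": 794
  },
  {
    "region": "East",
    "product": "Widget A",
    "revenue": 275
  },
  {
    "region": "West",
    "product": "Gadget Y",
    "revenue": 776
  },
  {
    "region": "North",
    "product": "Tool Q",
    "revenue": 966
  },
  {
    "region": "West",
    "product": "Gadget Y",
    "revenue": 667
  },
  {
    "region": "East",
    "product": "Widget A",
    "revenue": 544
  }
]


Pivot: region (rows) x product (columns) -> total revenue

     Gadget Y      Tool Q        Widget A    
East           794             0           819  
North          368           966             0  
West          1991             0             0  

Highest: West / Gadget Y = $1991

West / Gadget Y = $1991


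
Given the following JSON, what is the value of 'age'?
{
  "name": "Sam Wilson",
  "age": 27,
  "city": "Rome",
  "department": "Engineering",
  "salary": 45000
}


Looking up field 'age'
Value: 27

27


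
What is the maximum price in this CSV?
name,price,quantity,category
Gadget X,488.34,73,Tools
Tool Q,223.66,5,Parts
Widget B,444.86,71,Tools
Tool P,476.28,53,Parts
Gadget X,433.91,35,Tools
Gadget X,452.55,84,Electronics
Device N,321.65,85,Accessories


Computing maximum price:
Values: [488.34, 223.66, 444.86, 476.28, 433.91, 452.55, 321.65]
Max = 488.34

488.34


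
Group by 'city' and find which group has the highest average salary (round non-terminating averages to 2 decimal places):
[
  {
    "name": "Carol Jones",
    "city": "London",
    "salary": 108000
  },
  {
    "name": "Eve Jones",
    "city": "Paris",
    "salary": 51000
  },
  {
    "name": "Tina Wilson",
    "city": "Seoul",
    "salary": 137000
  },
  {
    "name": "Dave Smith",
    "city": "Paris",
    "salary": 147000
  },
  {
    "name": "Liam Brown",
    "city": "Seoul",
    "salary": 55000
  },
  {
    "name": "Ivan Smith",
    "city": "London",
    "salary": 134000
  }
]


Group by: city

Groups:
  London: 2 people, avg salary = 242000/2 = $121000
  Paris: 2 people, avg salary = 198000/2 = $99000
  Seoul: 2 people, avg salary = 192000/2 = $96000

Highest average salary: London ($121000)

London ($121000)


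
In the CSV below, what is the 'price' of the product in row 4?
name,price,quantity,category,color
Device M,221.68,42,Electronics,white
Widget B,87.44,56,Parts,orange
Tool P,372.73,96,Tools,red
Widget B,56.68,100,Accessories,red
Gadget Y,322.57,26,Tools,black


Query: Row 4 ('Widget B'), column 'price'
Value: 56.68

56.68


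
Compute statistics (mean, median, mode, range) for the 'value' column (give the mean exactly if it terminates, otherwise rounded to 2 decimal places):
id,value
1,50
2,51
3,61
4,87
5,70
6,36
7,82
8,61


Data: [50, 51, 61, 87, 70, 36, 82, 61]
Count: 8
Sum: 498
Mean: 498/8 = 62.25
Sorted: [36, 50, 51, 61, 61, 70, 82, 87]
Median: 61.0
Mode: 61 (2 times)
Range: 87 - 36 = 51
Min: 36, Max: 87

mean=62.25, median=61.0, mode=61, range=51


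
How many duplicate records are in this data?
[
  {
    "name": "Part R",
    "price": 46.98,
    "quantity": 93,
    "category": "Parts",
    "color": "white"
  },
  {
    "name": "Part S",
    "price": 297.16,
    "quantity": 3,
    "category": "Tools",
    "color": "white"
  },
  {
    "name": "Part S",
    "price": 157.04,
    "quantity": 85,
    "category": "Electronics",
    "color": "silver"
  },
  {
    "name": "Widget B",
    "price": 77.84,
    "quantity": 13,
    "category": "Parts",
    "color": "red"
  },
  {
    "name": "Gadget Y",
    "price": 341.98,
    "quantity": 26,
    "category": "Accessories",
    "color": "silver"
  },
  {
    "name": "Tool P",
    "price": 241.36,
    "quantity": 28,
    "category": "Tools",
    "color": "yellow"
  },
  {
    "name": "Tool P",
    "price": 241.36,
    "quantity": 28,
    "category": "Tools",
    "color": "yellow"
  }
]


Checking 7 records for duplicates:

  Row 1: Part R ($46.98, qty 93)
  Row 2: Part S ($297.16, qty 3)
  Row 3: Part S ($157.04, qty 85)
  Row 4: Widget B ($77.84, qty 13)
  Row 5: Gadget Y ($341.98, qty 26)
  Row 6: Tool P ($241.36, qty 28)
  Row 7: Tool P ($241.36, qty 28) <-- DUPLICATE

Duplicates found: 1
Unique records: 6

1 duplicates, 6 unique


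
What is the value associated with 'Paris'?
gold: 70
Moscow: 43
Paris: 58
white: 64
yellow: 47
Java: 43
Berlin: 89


Looking up key 'Paris'
Value: 58

58


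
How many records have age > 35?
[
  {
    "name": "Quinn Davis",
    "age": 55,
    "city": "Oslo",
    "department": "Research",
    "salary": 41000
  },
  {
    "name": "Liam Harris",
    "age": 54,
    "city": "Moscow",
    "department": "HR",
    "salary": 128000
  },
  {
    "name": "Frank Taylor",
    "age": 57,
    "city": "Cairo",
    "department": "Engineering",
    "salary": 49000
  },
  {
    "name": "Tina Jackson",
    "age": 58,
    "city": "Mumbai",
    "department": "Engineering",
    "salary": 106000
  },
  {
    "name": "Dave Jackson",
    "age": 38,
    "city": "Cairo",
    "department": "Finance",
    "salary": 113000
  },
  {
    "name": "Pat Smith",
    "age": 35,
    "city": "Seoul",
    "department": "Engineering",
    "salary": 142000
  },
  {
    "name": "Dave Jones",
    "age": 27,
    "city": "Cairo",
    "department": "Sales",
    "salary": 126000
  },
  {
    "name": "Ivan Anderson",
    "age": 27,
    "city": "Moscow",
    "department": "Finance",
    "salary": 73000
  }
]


Data: 8 records
Condition: age > 35

Checking each record:
  Quinn Davis: 55 MATCH
  Liam Harris: 54 MATCH
  Frank Taylor: 57 MATCH
  Tina Jackson: 58 MATCH
  Dave Jackson: 38 MATCH
  Pat Smith: 35
  Dave Jones: 27
  Ivan Anderson: 27

Count: 5

5


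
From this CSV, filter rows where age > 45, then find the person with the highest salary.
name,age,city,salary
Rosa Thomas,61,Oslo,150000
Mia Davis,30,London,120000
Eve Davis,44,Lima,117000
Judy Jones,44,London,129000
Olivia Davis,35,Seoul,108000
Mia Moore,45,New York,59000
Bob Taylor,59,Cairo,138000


Filter: age > 45
Sort by: salary (descending)

Filtered records (2):
  Rosa Thomas, age 61, salary $150000
  Bob Taylor, age 59, salary $138000

Highest salary: Rosa Thomas ($150000)

Rosa Thomas


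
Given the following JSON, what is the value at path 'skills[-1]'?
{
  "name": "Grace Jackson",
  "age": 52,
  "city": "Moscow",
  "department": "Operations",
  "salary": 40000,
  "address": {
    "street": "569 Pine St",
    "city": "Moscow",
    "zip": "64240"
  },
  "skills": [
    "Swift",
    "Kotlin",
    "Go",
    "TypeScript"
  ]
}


Query: skills[-1]
Path: skills -> last element
Value: TypeScript

TypeScript


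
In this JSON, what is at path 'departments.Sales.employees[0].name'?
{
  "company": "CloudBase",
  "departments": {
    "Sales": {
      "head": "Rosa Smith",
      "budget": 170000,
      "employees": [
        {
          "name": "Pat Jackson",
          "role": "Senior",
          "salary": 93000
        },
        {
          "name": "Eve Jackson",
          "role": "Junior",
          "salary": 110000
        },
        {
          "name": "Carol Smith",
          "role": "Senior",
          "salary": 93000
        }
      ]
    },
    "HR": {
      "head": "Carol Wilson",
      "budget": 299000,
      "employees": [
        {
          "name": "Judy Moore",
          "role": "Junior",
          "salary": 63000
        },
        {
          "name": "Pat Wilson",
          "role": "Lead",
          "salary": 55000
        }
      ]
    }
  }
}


Path: departments.Sales.employees[0].name

Navigate:
  -> departments
  -> Sales
  -> employees[0].name = 'Pat Jackson'

Pat Jackson


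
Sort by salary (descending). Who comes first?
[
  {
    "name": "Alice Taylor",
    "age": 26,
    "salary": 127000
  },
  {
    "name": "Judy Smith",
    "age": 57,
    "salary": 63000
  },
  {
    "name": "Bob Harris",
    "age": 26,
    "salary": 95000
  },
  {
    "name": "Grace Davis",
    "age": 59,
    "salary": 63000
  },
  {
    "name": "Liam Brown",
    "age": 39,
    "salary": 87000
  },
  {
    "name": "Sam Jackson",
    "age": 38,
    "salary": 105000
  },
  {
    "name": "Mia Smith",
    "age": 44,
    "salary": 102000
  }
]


Sort by: salary (descending)

Sorted order:
  1. Alice Taylor (salary = 127000)
  2. Sam Jackson (salary = 105000)
  3. Mia Smith (salary = 102000)
  4. Bob Harris (salary = 95000)
  5. Liam Brown (salary = 87000)
  6. Judy Smith (salary = 63000)
  7. Grace Davis (salary = 63000)

First: Alice Taylor

Alice Taylor


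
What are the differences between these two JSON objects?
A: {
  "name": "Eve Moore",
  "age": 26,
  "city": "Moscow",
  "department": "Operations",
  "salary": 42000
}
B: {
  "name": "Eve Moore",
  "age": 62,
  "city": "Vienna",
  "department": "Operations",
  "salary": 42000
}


Comparing each field (in key order):
  name: same
  age: DIFFERENT
  city: DIFFERENT
  department: same
  salary: same
Differences:
  age: 26 -> 62
  city: Moscow -> Vienna

2 field(s) changed

2 changes: age, city


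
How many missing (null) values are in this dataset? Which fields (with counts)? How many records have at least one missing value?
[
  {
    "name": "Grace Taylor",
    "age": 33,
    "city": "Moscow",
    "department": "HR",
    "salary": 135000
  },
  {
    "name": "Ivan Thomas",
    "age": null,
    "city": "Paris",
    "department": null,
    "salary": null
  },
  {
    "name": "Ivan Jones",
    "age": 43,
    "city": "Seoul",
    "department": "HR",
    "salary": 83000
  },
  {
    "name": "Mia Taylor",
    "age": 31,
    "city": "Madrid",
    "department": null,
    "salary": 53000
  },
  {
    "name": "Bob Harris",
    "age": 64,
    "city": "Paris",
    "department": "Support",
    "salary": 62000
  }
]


Checking for missing (null) values in 5 records:

  Grace Taylor: complete
  Ivan Thomas: age, department, salary
  Ivan Jones: complete
  Mia Taylor: department
  Bob Harris: complete

Per field:
  name: 0 missing
  age: 1 missing
  city: 0 missing
  department: 2 missing
  salary: 1 missing

Total missing values: 4
Records with any missing: 2

4 missing values (age: 1, department: 2, salary: 1); 2 incomplete records


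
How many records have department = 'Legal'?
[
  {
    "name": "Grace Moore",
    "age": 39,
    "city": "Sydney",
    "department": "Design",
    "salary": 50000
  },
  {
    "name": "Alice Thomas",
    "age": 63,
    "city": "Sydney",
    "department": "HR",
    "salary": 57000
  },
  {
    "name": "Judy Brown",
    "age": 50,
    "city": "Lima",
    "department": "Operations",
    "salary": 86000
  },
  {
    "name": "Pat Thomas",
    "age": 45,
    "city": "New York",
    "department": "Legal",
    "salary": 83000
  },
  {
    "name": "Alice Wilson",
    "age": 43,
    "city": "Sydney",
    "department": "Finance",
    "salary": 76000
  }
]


Data: 5 records
Condition: department = 'Legal'

Checking each record:
  Grace Moore: Design
  Alice Thomas: HR
  Judy Brown: Operations
  Pat Thomas: Legal MATCH
  Alice Wilson: Finance

Count: 1

1


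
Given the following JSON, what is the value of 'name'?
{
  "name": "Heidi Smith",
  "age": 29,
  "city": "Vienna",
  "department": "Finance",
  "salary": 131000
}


Looking up field 'name'
Value: Heidi Smith

Heidi Smith


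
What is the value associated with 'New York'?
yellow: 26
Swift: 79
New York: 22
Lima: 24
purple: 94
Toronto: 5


Looking up key 'New York'
Value: 22

22


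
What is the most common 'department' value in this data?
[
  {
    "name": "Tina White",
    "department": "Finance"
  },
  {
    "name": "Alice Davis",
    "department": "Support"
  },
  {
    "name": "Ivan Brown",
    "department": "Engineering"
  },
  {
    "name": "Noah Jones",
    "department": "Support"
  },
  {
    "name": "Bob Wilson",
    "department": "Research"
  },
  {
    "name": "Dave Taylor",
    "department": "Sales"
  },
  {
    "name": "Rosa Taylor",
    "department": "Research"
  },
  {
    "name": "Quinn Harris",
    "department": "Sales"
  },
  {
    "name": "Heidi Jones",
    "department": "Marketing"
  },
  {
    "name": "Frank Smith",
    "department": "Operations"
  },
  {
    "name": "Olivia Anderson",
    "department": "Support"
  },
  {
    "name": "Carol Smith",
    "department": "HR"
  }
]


Counting 'department' values across 12 records:

  Support: 3 ###
  Research: 2 ##
  Sales: 2 ##
  Finance: 1 #
  Engineering: 1 #
  Marketing: 1 #
  Operations: 1 #
  HR: 1 #

Most common: Support (3 times)

Support (3 times)


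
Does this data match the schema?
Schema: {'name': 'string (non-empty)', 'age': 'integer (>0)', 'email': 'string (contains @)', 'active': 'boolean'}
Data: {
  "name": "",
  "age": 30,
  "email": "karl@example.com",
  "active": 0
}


Validating each field against schema:
  name: FAIL ("" is an empty string)
  age: OK (positive integer)
  email: OK (string with @)
  active: FAIL (0 is not a boolean)

Result: INVALID (2 errors: name, active)

INVALID (2 errors: name, active)


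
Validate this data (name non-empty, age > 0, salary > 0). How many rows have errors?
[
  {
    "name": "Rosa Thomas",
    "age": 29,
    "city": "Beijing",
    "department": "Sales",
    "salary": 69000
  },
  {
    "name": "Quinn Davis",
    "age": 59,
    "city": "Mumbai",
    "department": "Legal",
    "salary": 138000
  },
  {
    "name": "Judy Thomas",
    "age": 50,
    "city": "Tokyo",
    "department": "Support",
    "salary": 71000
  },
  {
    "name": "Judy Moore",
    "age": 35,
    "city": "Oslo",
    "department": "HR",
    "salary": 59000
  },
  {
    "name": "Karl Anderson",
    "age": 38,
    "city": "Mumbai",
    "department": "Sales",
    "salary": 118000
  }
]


Validating 5 records:
Rules: name non-empty, age > 0, salary > 0

  Row 1 (Rosa Thomas): OK
  Row 2 (Quinn Davis): OK
  Row 3 (Judy Thomas): OK
  Row 4 (Judy Moore): OK
  Row 5 (Karl Anderson): OK

Total errors: 0

0 errors


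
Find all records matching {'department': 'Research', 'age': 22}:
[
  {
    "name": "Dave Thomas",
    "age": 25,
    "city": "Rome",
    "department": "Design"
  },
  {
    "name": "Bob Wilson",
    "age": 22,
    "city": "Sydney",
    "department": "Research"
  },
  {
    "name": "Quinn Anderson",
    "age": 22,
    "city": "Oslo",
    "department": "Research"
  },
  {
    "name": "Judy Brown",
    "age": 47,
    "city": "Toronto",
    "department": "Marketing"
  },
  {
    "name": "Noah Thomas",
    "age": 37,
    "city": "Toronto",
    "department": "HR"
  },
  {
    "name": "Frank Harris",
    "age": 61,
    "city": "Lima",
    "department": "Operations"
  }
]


Search criteria: {'department': 'Research', 'age': 22}

Checking 6 records:
  Dave Thomas: {department: Design, age: 25}
  Bob Wilson: {department: Research, age: 22} <-- MATCH
  Quinn Anderson: {department: Research, age: 22} <-- MATCH
  Judy Brown: {department: Marketing, age: 47}
  Noah Thomas: {department: HR, age: 37}
  Frank Harris: {department: Operations, age: 61}

Matches: ["Bob Wilson", "Quinn Anderson"]

["Bob Wilson", "Quinn Anderson"]


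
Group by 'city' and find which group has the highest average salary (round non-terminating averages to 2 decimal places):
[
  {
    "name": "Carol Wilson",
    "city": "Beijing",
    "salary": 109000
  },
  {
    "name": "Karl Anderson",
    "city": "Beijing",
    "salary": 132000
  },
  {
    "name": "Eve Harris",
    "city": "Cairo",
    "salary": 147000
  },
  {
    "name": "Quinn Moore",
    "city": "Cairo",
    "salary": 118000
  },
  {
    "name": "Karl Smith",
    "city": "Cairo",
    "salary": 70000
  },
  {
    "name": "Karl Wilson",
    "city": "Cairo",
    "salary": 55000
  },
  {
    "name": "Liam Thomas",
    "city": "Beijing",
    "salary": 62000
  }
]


Group by: city

Groups:
  Beijing: 3 people, avg salary = 303000/3 = $101000
  Cairo: 4 people, avg salary = 390000/4 = $97500

Highest average salary: Beijing ($101000)

Beijing ($101000)


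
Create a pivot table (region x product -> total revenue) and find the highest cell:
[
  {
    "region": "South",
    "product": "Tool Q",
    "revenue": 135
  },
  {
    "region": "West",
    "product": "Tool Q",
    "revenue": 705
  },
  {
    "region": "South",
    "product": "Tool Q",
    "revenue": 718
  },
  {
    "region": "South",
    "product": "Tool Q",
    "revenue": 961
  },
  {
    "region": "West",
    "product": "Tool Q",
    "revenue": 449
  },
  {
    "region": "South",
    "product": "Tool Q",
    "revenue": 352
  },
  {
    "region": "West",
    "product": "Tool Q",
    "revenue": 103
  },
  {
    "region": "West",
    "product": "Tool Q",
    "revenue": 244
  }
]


Pivot: region (rows) x product (columns) -> total revenue

     Tool Q      
South         2166  
West          1501  

Highest: South / Tool Q = $2166

South / Tool Q = $2166


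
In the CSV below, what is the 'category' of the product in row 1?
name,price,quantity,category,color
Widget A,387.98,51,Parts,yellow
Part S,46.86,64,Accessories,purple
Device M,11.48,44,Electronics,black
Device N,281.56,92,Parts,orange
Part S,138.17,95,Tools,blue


Query: Row 1 ('Widget A'), column 'category'
Value: Parts

Parts


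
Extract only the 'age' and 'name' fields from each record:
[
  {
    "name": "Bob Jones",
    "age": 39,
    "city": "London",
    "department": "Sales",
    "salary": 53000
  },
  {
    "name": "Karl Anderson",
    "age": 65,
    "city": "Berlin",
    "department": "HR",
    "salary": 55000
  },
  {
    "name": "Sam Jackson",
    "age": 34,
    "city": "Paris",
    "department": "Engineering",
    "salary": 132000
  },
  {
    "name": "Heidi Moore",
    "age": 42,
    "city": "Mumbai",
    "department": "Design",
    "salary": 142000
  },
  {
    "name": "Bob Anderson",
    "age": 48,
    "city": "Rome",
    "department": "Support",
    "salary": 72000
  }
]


Original: 5 records with fields: name, age, city, department, salary
Keep: ['age', 'name']
Drop: ['city', 'department', 'salary']
Result: 5 records, 2 fields each

[
  {
    "age": 39,
    "name": "Bob Jones"
  },
  {
    "age": 65,
    "name": "Karl Anderson"
  },
  {
    "age": 34,
    "name": "Sam Jackson"
  },
  {
    "age": 42,
    "name": "Heidi Moore"
  },
  {
    "age": 48,
    "name": "Bob Anderson"
  }
]


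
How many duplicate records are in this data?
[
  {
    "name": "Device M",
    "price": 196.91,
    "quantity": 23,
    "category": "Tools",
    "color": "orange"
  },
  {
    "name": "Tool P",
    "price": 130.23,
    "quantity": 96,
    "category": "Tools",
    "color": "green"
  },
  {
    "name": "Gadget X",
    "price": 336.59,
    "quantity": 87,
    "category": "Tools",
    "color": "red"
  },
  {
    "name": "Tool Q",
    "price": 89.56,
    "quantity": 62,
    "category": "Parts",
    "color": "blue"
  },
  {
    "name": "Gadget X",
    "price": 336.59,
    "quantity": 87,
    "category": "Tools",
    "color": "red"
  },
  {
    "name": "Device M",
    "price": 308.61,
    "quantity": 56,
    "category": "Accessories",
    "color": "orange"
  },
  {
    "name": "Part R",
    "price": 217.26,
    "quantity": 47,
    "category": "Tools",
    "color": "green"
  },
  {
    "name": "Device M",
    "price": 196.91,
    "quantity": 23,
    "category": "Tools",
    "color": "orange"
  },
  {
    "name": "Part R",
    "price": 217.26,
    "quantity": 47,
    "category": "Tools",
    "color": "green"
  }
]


Checking 9 records for duplicates:

  Row 1: Device M ($196.91, qty 23)
  Row 2: Tool P ($130.23, qty 96)
  Row 3: Gadget X ($336.59, qty 87)
  Row 4: Tool Q ($89.56, qty 62)
  Row 5: Gadget X ($336.59, qty 87) <-- DUPLICATE
  Row 6: Device M ($308.61, qty 56)
  Row 7: Part R ($217.26, qty 47)
  Row 8: Device M ($196.91, qty 23) <-- DUPLICATE
  Row 9: Part R ($217.26, qty 47) <-- DUPLICATE

Duplicates found: 3
Unique records: 6

3 duplicates, 6 unique


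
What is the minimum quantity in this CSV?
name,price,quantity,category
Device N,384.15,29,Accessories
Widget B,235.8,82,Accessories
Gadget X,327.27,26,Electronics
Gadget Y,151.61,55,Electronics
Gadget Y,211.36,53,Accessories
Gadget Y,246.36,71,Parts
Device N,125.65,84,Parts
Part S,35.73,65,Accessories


Computing minimum quantity:
Values: [29, 82, 26, 55, 53, 71, 84, 65]
Min = 26

26


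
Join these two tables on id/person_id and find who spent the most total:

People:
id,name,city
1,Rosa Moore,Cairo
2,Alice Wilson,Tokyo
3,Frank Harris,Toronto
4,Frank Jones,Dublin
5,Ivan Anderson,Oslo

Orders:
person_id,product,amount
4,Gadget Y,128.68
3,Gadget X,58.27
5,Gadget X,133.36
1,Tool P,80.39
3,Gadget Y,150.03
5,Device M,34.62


Join on: people.id = orders.person_id

Joined rows:
  Frank Jones (Dublin) bought Gadget Y for $128.68
  Frank Harris (Toronto) bought Gadget X for $58.27
  Ivan Anderson (Oslo) bought Gadget X for $133.36
  Rosa Moore (Cairo) bought Tool P for $80.39
  Frank Harris (Toronto) bought Gadget Y for $150.03
  Ivan Anderson (Oslo) bought Device M for $34.62

Total per person:
  Frank Harris: $208.30
  Ivan Anderson: $167.98
  Frank Jones: $128.68
  Rosa Moore: $80.39

Top spender: Frank Harris ($208.30)

Frank Harris ($208.30)


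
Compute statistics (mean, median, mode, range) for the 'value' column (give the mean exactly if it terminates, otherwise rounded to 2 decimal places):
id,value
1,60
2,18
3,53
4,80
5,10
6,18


Data: [60, 18, 53, 80, 10, 18]
Count: 6
Sum: 239
Mean: 239/6 ≈ 39.83 (rounded to 2 decimal places)
Sorted: [10, 18, 18, 53, 60, 80]
Median: 35.5
Mode: 18 (2 times)
Range: 80 - 10 = 70
Min: 10, Max: 80

mean≈39.83, median=35.5, mode=18, range=70


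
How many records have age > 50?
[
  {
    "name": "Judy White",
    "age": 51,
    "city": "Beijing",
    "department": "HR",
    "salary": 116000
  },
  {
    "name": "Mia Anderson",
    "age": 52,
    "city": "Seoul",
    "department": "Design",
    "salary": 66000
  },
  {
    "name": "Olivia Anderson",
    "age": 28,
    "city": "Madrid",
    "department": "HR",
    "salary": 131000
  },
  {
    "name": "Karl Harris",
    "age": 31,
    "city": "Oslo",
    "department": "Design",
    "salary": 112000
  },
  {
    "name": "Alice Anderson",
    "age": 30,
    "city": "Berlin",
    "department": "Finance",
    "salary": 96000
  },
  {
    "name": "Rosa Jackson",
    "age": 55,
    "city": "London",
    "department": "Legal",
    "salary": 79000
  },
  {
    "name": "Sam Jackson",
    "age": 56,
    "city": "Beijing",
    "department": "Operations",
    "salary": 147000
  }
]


Data: 7 records
Condition: age > 50

Checking each record:
  Judy White: 51 MATCH
  Mia Anderson: 52 MATCH
  Olivia Anderson: 28
  Karl Harris: 31
  Alice Anderson: 30
  Rosa Jackson: 55 MATCH
  Sam Jackson: 56 MATCH

Count: 4

4


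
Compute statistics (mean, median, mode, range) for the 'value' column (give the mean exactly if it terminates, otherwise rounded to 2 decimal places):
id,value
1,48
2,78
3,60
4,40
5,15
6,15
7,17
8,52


Data: [48, 78, 60, 40, 15, 15, 17, 52]
Count: 8
Sum: 325
Mean: 325/8 = 40.625
Sorted: [15, 15, 17, 40, 48, 52, 60, 78]
Median: 44.0
Mode: 15 (2 times)
Range: 78 - 15 = 63
Min: 15, Max: 78

mean=40.625, median=44.0, mode=15, range=63


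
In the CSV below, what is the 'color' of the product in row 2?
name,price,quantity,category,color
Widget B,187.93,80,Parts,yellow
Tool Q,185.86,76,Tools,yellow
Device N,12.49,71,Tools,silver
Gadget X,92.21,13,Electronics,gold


Query: Row 2 ('Tool Q'), column 'color'
Value: yellow

yellow


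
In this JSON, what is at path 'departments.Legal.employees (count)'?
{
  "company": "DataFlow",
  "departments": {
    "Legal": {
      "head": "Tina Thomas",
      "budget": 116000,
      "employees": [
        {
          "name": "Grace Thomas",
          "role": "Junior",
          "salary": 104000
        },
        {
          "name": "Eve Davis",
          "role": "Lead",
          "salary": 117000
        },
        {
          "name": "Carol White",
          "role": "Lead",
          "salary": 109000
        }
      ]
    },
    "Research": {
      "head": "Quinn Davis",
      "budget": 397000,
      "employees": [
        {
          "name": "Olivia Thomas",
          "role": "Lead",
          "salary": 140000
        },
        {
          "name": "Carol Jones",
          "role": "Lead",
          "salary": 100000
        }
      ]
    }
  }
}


Path: departments.Legal.employees (count)

Navigate:
  -> departments
  -> Legal
  -> employees (array, length 3)

3


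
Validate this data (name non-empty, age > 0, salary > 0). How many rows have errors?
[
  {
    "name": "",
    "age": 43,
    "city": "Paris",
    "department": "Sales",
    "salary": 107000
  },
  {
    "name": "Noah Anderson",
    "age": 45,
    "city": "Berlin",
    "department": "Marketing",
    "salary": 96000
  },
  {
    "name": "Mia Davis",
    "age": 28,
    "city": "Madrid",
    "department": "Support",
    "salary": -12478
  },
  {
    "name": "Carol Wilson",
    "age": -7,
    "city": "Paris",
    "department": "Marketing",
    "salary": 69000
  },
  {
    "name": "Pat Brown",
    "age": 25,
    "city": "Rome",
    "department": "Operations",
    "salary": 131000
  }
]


Validating 5 records:
Rules: name non-empty, age > 0, salary > 0

  Row 1 (???): empty name
  Row 2 (Noah Anderson): OK
  Row 3 (Mia Davis): negative salary: -12478
  Row 4 (Carol Wilson): negative age: -7
  Row 5 (Pat Brown): OK

Total errors: 3

3 errors


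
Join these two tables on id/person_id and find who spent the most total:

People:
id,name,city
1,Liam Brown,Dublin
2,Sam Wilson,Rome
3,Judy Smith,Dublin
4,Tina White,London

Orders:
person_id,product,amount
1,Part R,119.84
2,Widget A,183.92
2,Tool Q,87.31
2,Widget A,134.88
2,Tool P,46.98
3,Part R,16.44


Join on: people.id = orders.person_id

Joined rows:
  Liam Brown (Dublin) bought Part R for $119.84
  Sam Wilson (Rome) bought Widget A for $183.92
  Sam Wilson (Rome) bought Tool Q for $87.31
  Sam Wilson (Rome) bought Widget A for $134.88
  Sam Wilson (Rome) bought Tool P for $46.98
  Judy Smith (Dublin) bought Part R for $16.44

Total per person:
  Sam Wilson: $453.09
  Liam Brown: $119.84
  Judy Smith: $16.44

Top spender: Sam Wilson ($453.09)

Sam Wilson ($453.09)


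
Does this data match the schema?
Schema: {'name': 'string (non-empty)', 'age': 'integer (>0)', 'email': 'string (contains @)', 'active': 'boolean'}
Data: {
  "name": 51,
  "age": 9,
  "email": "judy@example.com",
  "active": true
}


Validating each field against schema:
  name: FAIL (51 is not a string)
  age: OK (positive integer)
  email: OK (string with @)
  active: OK (boolean)

Result: INVALID (1 error: name)

INVALID (1 error: name)


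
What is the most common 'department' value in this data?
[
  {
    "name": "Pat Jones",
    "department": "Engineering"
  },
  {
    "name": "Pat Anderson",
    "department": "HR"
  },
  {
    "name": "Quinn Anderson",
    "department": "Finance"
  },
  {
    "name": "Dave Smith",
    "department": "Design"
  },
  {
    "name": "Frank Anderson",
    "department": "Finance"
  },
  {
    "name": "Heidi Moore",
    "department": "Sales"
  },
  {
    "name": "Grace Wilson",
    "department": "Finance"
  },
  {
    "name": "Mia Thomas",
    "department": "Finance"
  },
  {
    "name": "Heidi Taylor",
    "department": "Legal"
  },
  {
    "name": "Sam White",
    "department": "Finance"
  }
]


Counting 'department' values across 10 records:

  Finance: 5 #####
  Engineering: 1 #
  HR: 1 #
  Design: 1 #
  Sales: 1 #
  Legal: 1 #

Most common: Finance (5 times)

Finance (5 times)


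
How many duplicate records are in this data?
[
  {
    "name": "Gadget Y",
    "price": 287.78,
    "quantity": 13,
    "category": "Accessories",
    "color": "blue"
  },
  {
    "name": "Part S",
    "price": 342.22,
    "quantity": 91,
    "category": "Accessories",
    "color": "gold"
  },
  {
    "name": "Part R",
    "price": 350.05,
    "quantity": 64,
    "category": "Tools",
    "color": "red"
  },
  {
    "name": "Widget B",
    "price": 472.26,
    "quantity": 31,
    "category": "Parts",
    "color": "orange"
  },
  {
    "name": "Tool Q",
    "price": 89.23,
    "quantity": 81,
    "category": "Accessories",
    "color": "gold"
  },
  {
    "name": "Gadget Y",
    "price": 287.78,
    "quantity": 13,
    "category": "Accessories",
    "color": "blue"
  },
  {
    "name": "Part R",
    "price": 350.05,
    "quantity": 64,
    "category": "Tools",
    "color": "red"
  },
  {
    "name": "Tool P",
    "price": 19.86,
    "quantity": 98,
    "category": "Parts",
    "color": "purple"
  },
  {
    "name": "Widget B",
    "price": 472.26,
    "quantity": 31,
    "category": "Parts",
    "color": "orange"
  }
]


Checking 9 records for duplicates:

  Row 1: Gadget Y ($287.78, qty 13)
  Row 2: Part S ($342.22, qty 91)
  Row 3: Part R ($350.05, qty 64)
  Row 4: Widget B ($472.26, qty 31)
  Row 5: Tool Q ($89.23, qty 81)
  Row 6: Gadget Y ($287.78, qty 13) <-- DUPLICATE
  Row 7: Part R ($350.05, qty 64) <-- DUPLICATE
  Row 8: Tool P ($19.86, qty 98)
  Row 9: Widget B ($472.26, qty 31) <-- DUPLICATE

Duplicates found: 3
Unique records: 6

3 duplicates, 6 unique


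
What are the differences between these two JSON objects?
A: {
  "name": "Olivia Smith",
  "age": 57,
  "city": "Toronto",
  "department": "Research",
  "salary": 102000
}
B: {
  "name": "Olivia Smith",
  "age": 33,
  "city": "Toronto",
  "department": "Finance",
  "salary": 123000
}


Comparing each field (in key order):
  name: same
  age: DIFFERENT
  city: same
  department: DIFFERENT
  salary: DIFFERENT
Differences:
  age: 57 -> 33
  department: Research -> Finance
  salary: 102000 -> 123000

3 field(s) changed

3 changes: age, department, salary


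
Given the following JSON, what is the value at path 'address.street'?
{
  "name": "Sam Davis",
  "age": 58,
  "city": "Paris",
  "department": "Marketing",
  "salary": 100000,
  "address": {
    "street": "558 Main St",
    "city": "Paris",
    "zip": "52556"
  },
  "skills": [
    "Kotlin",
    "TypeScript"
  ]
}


Query: address.street
Path: address -> street
Value: 558 Main St

558 Main St


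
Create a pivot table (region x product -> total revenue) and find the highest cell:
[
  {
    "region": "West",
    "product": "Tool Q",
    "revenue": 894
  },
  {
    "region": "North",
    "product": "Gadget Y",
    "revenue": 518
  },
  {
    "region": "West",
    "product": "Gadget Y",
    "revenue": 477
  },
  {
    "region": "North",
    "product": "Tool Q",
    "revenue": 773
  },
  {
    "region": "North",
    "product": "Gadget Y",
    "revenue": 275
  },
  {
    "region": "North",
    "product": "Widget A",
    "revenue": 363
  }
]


Pivot: region (rows) x product (columns) -> total revenue

     Gadget Y      Tool Q        Widget A    
North          793           773           363  
West           477           894             0  

Highest: West / Tool Q = $894

West / Tool Q = $894
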